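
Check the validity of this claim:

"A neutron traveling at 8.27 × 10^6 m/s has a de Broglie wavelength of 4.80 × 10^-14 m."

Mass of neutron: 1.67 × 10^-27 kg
True

The claim is correct.

Using λ = h/(mv):
λ = (6.626 × 10^-34 J·s) / (1.67 × 10^-27 kg × 8.27 × 10^6 m/s)
λ = 4.80 × 10^-14 m

This matches the claimed value.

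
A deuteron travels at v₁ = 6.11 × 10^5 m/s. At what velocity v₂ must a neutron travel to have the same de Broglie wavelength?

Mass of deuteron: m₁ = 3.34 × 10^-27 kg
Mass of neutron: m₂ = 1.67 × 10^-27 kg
v₂ = 1.22 × 10^6 m/s

For equal de Broglie wavelengths: λ₁ = λ₂

h/(m₁v₁) = h/(m₂v₂)
m₁v₁ = m₂v₂
v₂ = v₁ · (m₁/m₂)

v₂ = 6.11 × 10^5 m/s × (3.34 × 10^-27 kg / 1.67 × 10^-27 kg)
v₂ = 1.22 × 10^6 m/s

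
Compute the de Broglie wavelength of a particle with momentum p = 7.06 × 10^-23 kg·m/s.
9.39 × 10^-12 m

Using the de Broglie relation λ = h/p:

λ = h/p
λ = (6.626 × 10^-34 J·s) / (7.06 × 10^-23 kg·m/s)
λ = 9.39 × 10^-12 m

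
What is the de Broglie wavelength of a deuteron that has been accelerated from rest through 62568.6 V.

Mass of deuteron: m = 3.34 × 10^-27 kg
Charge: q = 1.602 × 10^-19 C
8.10 × 10^-14 m

When a particle is accelerated through voltage V, it gains kinetic energy KE = qV.

The de Broglie wavelength is then λ = h/√(2mqV):

λ = h/√(2mqV)
λ = (6.626 × 10^-34 J·s) / √(2 × 3.34 × 10^-27 kg × 1.602 × 10^-19 C × 62568.6 V)
λ = 8.10 × 10^-14 m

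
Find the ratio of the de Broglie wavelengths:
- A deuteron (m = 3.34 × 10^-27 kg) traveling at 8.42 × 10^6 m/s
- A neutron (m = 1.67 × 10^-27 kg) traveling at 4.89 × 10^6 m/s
λ₁/λ₂ = 0.290

Using λ = h/(mv):

λ₁ = h/(m₁v₁) = 2.36 × 10^-14 m
λ₂ = h/(m₂v₂) = 8.11 × 10^-14 m

Ratio λ₁/λ₂ = (m₂v₂)/(m₁v₁)
         = (1.67 × 10^-27 kg × 4.89 × 10^6 m/s) / (3.34 × 10^-27 kg × 8.42 × 10^6 m/s)
         = 0.290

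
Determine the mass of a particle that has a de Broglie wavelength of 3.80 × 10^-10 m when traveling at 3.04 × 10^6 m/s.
5.74 × 10^-31 kg

From the de Broglie relation λ = h/(mv), we solve for m:

m = h/(λv)
m = (6.626 × 10^-34 J·s) / (3.80 × 10^-10 m × 3.04 × 10^6 m/s)
m = 5.74 × 10^-31 kg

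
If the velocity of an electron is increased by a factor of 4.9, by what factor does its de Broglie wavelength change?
The wavelength decreases by a factor of 4.9.

From λ = h/(mv), the wavelength is inversely proportional to velocity:

λ ∝ 1/v

If v → 4.9v, then λ → λ/4.9

When velocity is increased by a factor of 4.9, the wavelength decreases by a factor of 4.9.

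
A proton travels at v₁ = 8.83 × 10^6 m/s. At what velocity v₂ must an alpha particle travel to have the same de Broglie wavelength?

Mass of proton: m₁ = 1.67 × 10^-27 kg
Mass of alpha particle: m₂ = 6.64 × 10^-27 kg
v₂ = 2.22 × 10^6 m/s

For equal de Broglie wavelengths: λ₁ = λ₂

h/(m₁v₁) = h/(m₂v₂)
m₁v₁ = m₂v₂
v₂ = v₁ · (m₁/m₂)

v₂ = 8.83 × 10^6 m/s × (1.67 × 10^-27 kg / 6.64 × 10^-27 kg)
v₂ = 2.22 × 10^6 m/s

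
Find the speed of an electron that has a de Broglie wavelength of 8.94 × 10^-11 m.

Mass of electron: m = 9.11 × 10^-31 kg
8.14 × 10^6 m/s

From the de Broglie relation λ = h/(mv), we solve for v:

v = h/(mλ)
v = (6.626 × 10^-34 J·s) / (9.11 × 10^-31 kg × 8.94 × 10^-11 m)
v = 8.14 × 10^6 m/s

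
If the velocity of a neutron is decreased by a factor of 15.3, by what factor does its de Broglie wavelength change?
The wavelength increases by a factor of 15.3.

From λ = h/(mv), the wavelength is inversely proportional to velocity:

λ ∝ 1/v

If v → v/15.3, then λ → 15.3λ

When velocity is decreased by a factor of 15.3, the wavelength increases by a factor of 15.3.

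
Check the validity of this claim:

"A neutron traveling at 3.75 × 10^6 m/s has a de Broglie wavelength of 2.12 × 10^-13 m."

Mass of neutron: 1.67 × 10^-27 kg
False

The claim is incorrect.

Using λ = h/(mv):
λ = (6.626 × 10^-34 J·s) / (1.67 × 10^-27 kg × 3.75 × 10^6 m/s)
λ = 1.06 × 10^-13 m

The actual wavelength differs from the claimed 2.12 × 10^-13 m.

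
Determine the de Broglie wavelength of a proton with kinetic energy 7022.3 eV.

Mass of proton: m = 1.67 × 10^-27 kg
3.42 × 10^-13 m

Using λ = h/√(2mKE):

First convert KE to Joules: KE = 7022.3 eV = 1.125 × 10^-15 J

λ = h/√(2mKE)
λ = (6.626 × 10^-34 J·s) / √(2 × 1.67 × 10^-27 kg × 1.125 × 10^-15 J)
λ = 3.42 × 10^-13 m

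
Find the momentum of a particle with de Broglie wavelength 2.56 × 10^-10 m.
2.59 × 10^-24 kg·m/s

From the de Broglie relation λ = h/p, we solve for p:

p = h/λ
p = (6.626 × 10^-34 J·s) / (2.56 × 10^-10 m)
p = 2.59 × 10^-24 kg·m/s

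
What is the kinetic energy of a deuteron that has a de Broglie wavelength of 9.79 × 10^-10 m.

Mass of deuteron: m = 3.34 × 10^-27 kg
6.86 × 10^-23 J (or 4.28 × 10^-4 eV)

From λ = h/√(2mKE), we solve for KE:

λ² = h²/(2mKE)
KE = h²/(2mλ²)
KE = (6.626 × 10^-34 J·s)² / (2 × 3.34 × 10^-27 kg × (9.79 × 10^-10 m)²)
KE = 6.86 × 10^-23 J
KE = 4.28 × 10^-4 eV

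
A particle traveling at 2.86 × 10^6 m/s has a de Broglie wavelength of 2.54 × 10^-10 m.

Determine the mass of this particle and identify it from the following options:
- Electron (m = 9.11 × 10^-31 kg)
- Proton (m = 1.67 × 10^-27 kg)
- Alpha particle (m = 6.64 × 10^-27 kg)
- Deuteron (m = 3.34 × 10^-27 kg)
The particle is an electron.

From λ = h/(mv), solve for mass:

m = h/(λv)
m = (6.626 × 10^-34 J·s) / (2.54 × 10^-10 m × 2.86 × 10^6 m/s)
m = 9.12 × 10^-31 kg

Comparing with the listed masses, this is closest to an electron.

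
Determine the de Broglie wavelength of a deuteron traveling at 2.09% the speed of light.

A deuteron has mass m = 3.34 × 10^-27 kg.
3.17 × 10^-14 m

Using the de Broglie relation λ = h/(mv):

v = 2.09% × c = 6.266 × 10^6 m/s

λ = h/(mv)
λ = (6.626 × 10^-34 J·s) / (3.34 × 10^-27 kg × 6.266 × 10^6 m/s)
λ = 3.17 × 10^-14 m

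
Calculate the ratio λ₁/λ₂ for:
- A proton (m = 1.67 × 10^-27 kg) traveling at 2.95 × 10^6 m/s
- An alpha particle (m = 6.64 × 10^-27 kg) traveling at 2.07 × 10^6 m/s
λ₁/λ₂ = 2.79

Using λ = h/(mv):

λ₁ = h/(m₁v₁) = 1.34 × 10^-13 m
λ₂ = h/(m₂v₂) = 4.82 × 10^-14 m

Ratio λ₁/λ₂ = (m₂v₂)/(m₁v₁)
         = (6.64 × 10^-27 kg × 2.07 × 10^6 m/s) / (1.67 × 10^-27 kg × 2.95 × 10^6 m/s)
         = 2.79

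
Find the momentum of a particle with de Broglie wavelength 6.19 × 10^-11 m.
1.07 × 10^-23 kg·m/s

From the de Broglie relation λ = h/p, we solve for p:

p = h/λ
p = (6.626 × 10^-34 J·s) / (6.19 × 10^-11 m)
p = 1.07 × 10^-23 kg·m/s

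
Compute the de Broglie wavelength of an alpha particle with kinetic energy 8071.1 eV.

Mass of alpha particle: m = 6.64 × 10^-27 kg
1.60 × 10^-13 m

Using λ = h/√(2mKE):

First convert KE to Joules: KE = 8071.1 eV = 1.293 × 10^-15 J

λ = h/√(2mKE)
λ = (6.626 × 10^-34 J·s) / √(2 × 6.64 × 10^-27 kg × 1.293 × 10^-15 J)
λ = 1.60 × 10^-13 m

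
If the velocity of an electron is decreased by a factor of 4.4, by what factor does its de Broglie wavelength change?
The wavelength increases by a factor of 4.4.

From λ = h/(mv), the wavelength is inversely proportional to velocity:

λ ∝ 1/v

If v → v/4.4, then λ → 4.4λ

When velocity is decreased by a factor of 4.4, the wavelength increases by a factor of 4.4.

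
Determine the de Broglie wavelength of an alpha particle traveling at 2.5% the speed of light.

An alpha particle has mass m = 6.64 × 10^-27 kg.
1.33 × 10^-14 m

Using the de Broglie relation λ = h/(mv):

v = 2.5% × c = 7.495 × 10^6 m/s

λ = h/(mv)
λ = (6.626 × 10^-34 J·s) / (6.64 × 10^-27 kg × 7.495 × 10^6 m/s)
λ = 1.33 × 10^-14 m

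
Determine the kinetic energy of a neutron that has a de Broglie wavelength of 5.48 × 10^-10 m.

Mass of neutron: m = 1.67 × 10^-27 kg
4.38 × 10^-22 J (or 2.73 × 10^-3 eV)

From λ = h/√(2mKE), we solve for KE:

λ² = h²/(2mKE)
KE = h²/(2mλ²)
KE = (6.626 × 10^-34 J·s)² / (2 × 1.67 × 10^-27 kg × (5.48 × 10^-10 m)²)
KE = 4.38 × 10^-22 J
KE = 2.73 × 10^-3 eV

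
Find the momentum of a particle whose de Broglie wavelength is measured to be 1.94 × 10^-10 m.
3.42 × 10^-24 kg·m/s

From the de Broglie relation λ = h/p, we solve for p:

p = h/λ
p = (6.626 × 10^-34 J·s) / (1.94 × 10^-10 m)
p = 3.42 × 10^-24 kg·m/s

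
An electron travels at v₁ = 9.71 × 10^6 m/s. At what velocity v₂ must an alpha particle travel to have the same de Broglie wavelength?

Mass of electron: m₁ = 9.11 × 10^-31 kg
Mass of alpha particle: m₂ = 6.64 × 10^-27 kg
v₂ = 1.33 × 10^3 m/s

For equal de Broglie wavelengths: λ₁ = λ₂

h/(m₁v₁) = h/(m₂v₂)
m₁v₁ = m₂v₂
v₂ = v₁ · (m₁/m₂)

v₂ = 9.71 × 10^6 m/s × (9.11 × 10^-31 kg / 6.64 × 10^-27 kg)
v₂ = 1.33 × 10^3 m/s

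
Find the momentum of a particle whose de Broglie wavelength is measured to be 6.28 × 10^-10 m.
1.06 × 10^-24 kg·m/s

From the de Broglie relation λ = h/p, we solve for p:

p = h/λ
p = (6.626 × 10^-34 J·s) / (6.28 × 10^-10 m)
p = 1.06 × 10^-24 kg·m/s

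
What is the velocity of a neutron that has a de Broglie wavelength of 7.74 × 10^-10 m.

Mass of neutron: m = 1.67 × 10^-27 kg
5.13 × 10^2 m/s

From the de Broglie relation λ = h/(mv), we solve for v:

v = h/(mλ)
v = (6.626 × 10^-34 J·s) / (1.67 × 10^-27 kg × 7.74 × 10^-10 m)
v = 5.13 × 10^2 m/s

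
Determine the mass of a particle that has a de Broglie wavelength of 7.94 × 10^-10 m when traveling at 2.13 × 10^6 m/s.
3.92 × 10^-31 kg

From the de Broglie relation λ = h/(mv), we solve for m:

m = h/(λv)
m = (6.626 × 10^-34 J·s) / (7.94 × 10^-10 m × 2.13 × 10^6 m/s)
m = 3.92 × 10^-31 kg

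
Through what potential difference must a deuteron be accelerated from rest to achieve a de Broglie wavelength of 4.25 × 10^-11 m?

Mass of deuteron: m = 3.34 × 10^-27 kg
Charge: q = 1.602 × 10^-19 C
2.27 × 10^-1 V

From λ = h/√(2mqV), we solve for V:

λ² = h²/(2mqV)
V = h²/(2mqλ²)
V = (6.626 × 10^-34 J·s)² / (2 × 3.34 × 10^-27 kg × 1.602 × 10^-19 C × (4.25 × 10^-11 m)²)
V = 2.27 × 10^-1 V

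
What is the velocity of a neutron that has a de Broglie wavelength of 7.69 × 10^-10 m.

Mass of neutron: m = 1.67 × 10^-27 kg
5.16 × 10^2 m/s

From the de Broglie relation λ = h/(mv), we solve for v:

v = h/(mλ)
v = (6.626 × 10^-34 J·s) / (1.67 × 10^-27 kg × 7.69 × 10^-10 m)
v = 5.16 × 10^2 m/s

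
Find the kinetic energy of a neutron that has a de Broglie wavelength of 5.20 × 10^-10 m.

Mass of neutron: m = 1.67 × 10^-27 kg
4.86 × 10^-22 J (or 3.03 × 10^-3 eV)

From λ = h/√(2mKE), we solve for KE:

λ² = h²/(2mKE)
KE = h²/(2mλ²)
KE = (6.626 × 10^-34 J·s)² / (2 × 1.67 × 10^-27 kg × (5.20 × 10^-10 m)²)
KE = 4.86 × 10^-22 J
KE = 3.03 × 10^-3 eV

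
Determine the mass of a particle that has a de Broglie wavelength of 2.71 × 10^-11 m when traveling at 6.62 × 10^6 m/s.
3.69 × 10^-30 kg

From the de Broglie relation λ = h/(mv), we solve for m:

m = h/(λv)
m = (6.626 × 10^-34 J·s) / (2.71 × 10^-11 m × 6.62 × 10^6 m/s)
m = 3.69 × 10^-30 kg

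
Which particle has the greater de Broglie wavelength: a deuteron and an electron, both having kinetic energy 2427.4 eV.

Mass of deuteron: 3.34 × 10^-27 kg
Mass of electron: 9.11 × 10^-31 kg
The electron has the longer wavelength.

Using λ = h/√(2mKE):

For deuteron: λ₁ = h/√(2m₁KE) = 4.11 × 10^-13 m
For electron: λ₂ = h/√(2m₂KE) = 2.49 × 10^-11 m

Since λ ∝ 1/√m at constant kinetic energy, the lighter particle has the longer wavelength.

The electron has the longer de Broglie wavelength.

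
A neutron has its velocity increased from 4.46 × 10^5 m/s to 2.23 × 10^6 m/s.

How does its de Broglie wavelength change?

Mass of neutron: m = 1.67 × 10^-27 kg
The wavelength decreases by a factor of 5.

Using λ = h/(mv):

Initial wavelength: λ₁ = h/(mv₁) = 8.90 × 10^-13 m
Final wavelength: λ₂ = h/(mv₂) = 1.78 × 10^-13 m

Since λ ∝ 1/v, when velocity increases by a factor of 5, the wavelength decreases by a factor of 5.

λ₂/λ₁ = v₁/v₂ = 1/5

The wavelength decreases by a factor of 5.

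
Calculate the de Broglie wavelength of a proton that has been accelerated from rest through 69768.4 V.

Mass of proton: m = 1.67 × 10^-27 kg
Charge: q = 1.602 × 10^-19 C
1.08 × 10^-13 m

When a particle is accelerated through voltage V, it gains kinetic energy KE = qV.

The de Broglie wavelength is then λ = h/√(2mqV):

λ = h/√(2mqV)
λ = (6.626 × 10^-34 J·s) / √(2 × 1.67 × 10^-27 kg × 1.602 × 10^-19 C × 69768.4 V)
λ = 1.08 × 10^-13 m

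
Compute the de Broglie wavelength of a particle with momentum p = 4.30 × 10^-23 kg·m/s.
1.54 × 10^-11 m

Using the de Broglie relation λ = h/p:

λ = h/p
λ = (6.626 × 10^-34 J·s) / (4.30 × 10^-23 kg·m/s)
λ = 1.54 × 10^-11 m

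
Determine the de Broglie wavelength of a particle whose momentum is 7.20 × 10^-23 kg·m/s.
9.20 × 10^-12 m

Using the de Broglie relation λ = h/p:

λ = h/p
λ = (6.626 × 10^-34 J·s) / (7.20 × 10^-23 kg·m/s)
λ = 9.20 × 10^-12 m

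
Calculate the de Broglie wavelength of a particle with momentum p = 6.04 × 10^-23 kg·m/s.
1.10 × 10^-11 m

Using the de Broglie relation λ = h/p:

λ = h/p
λ = (6.626 × 10^-34 J·s) / (6.04 × 10^-23 kg·m/s)
λ = 1.10 × 10^-11 m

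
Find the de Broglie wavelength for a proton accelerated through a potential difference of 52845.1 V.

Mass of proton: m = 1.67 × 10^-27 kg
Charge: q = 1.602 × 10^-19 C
1.25 × 10^-13 m

When a particle is accelerated through voltage V, it gains kinetic energy KE = qV.

The de Broglie wavelength is then λ = h/√(2mqV):

λ = h/√(2mqV)
λ = (6.626 × 10^-34 J·s) / √(2 × 1.67 × 10^-27 kg × 1.602 × 10^-19 C × 52845.1 V)
λ = 1.25 × 10^-13 m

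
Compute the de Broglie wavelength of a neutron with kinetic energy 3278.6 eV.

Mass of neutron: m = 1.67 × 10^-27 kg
5.00 × 10^-13 m

Using λ = h/√(2mKE):

First convert KE to Joules: KE = 3278.6 eV = 5.253 × 10^-16 J

λ = h/√(2mKE)
λ = (6.626 × 10^-34 J·s) / √(2 × 1.67 × 10^-27 kg × 5.253 × 10^-16 J)
λ = 5.00 × 10^-13 m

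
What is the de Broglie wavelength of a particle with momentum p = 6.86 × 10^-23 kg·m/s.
9.66 × 10^-12 m

Using the de Broglie relation λ = h/p:

λ = h/p
λ = (6.626 × 10^-34 J·s) / (6.86 × 10^-23 kg·m/s)
λ = 9.66 × 10^-12 m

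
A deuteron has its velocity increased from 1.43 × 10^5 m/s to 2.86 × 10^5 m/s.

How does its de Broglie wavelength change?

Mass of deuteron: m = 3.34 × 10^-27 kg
The wavelength decreases by a factor of 2.

Using λ = h/(mv):

Initial wavelength: λ₁ = h/(mv₁) = 1.39 × 10^-12 m
Final wavelength: λ₂ = h/(mv₂) = 6.94 × 10^-13 m

Since λ ∝ 1/v, when velocity increases by a factor of 2, the wavelength decreases by a factor of 2.

λ₂/λ₁ = v₁/v₂ = 1/2

The wavelength decreases by a factor of 2.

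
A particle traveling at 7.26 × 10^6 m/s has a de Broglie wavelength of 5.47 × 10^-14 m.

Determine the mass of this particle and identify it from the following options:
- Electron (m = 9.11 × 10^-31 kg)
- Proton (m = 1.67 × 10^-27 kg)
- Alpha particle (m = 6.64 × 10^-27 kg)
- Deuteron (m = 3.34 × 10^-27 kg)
The particle is a proton.

From λ = h/(mv), solve for mass:

m = h/(λv)
m = (6.626 × 10^-34 J·s) / (5.47 × 10^-14 m × 7.26 × 10^6 m/s)
m = 1.67 × 10^-27 kg

Comparing with the listed masses, this is closest to a proton.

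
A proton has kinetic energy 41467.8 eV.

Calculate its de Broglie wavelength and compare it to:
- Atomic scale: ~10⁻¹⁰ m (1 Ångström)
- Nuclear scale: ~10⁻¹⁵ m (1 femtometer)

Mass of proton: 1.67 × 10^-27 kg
λ = 1.41 × 10^-13 m, which is between nuclear and atomic scales.

Using λ = h/√(2mKE):

KE = 41467.8 eV = 6.644 × 10^-15 J

λ = h/√(2mKE)
λ = (6.626 × 10^-34 J·s) / √(2 × 1.67 × 10^-27 kg × 6.644 × 10^-15 J)
λ = 1.41 × 10^-13 m

Comparison:
- Atomic scale (10⁻¹⁰ m): λ is 0.0014× this size
- Nuclear scale (10⁻¹⁵ m): λ is 1.4e+02× this size

The wavelength is between nuclear and atomic scales.

This wavelength is appropriate for probing atomic structure but too large for nuclear physics experiments.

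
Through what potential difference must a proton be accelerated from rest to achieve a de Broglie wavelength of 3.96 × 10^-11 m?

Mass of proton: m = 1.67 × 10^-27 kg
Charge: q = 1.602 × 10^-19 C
5.23 × 10^-1 V

From λ = h/√(2mqV), we solve for V:

λ² = h²/(2mqV)
V = h²/(2mqλ²)
V = (6.626 × 10^-34 J·s)² / (2 × 1.67 × 10^-27 kg × 1.602 × 10^-19 C × (3.96 × 10^-11 m)²)
V = 5.23 × 10^-1 V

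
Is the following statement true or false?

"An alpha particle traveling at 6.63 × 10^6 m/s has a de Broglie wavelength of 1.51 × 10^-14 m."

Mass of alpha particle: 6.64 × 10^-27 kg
True

The claim is correct.

Using λ = h/(mv):
λ = (6.626 × 10^-34 J·s) / (6.64 × 10^-27 kg × 6.63 × 10^6 m/s)
λ = 1.51 × 10^-14 m

This matches the claimed value.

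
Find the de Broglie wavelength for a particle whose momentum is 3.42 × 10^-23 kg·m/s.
1.94 × 10^-11 m

Using the de Broglie relation λ = h/p:

λ = h/p
λ = (6.626 × 10^-34 J·s) / (3.42 × 10^-23 kg·m/s)
λ = 1.94 × 10^-11 m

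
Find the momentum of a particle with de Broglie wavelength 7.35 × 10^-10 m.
9.01 × 10^-25 kg·m/s

From the de Broglie relation λ = h/p, we solve for p:

p = h/λ
p = (6.626 × 10^-34 J·s) / (7.35 × 10^-10 m)
p = 9.01 × 10^-25 kg·m/s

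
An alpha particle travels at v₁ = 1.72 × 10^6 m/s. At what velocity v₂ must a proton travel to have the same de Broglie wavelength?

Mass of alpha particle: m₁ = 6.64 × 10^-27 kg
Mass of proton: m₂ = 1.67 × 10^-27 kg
v₂ = 6.84 × 10^6 m/s

For equal de Broglie wavelengths: λ₁ = λ₂

h/(m₁v₁) = h/(m₂v₂)
m₁v₁ = m₂v₂
v₂ = v₁ · (m₁/m₂)

v₂ = 1.72 × 10^6 m/s × (6.64 × 10^-27 kg / 1.67 × 10^-27 kg)
v₂ = 6.84 × 10^6 m/s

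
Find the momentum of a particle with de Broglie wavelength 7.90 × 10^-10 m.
8.39 × 10^-25 kg·m/s

From the de Broglie relation λ = h/p, we solve for p:

p = h/λ
p = (6.626 × 10^-34 J·s) / (7.90 × 10^-10 m)
p = 8.39 × 10^-25 kg·m/s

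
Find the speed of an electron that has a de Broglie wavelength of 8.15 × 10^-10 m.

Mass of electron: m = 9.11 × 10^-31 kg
8.92 × 10^5 m/s

From the de Broglie relation λ = h/(mv), we solve for v:

v = h/(mλ)
v = (6.626 × 10^-34 J·s) / (9.11 × 10^-31 kg × 8.15 × 10^-10 m)
v = 8.92 × 10^5 m/s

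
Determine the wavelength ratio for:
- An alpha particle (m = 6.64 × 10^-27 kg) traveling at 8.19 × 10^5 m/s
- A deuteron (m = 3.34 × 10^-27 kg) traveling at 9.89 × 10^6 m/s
λ₁/λ₂ = 6.07

Using λ = h/(mv):

λ₁ = h/(m₁v₁) = 1.22 × 10^-13 m
λ₂ = h/(m₂v₂) = 2.01 × 10^-14 m

Ratio λ₁/λ₂ = (m₂v₂)/(m₁v₁)
         = (3.34 × 10^-27 kg × 9.89 × 10^6 m/s) / (6.64 × 10^-27 kg × 8.19 × 10^5 m/s)
         = 6.07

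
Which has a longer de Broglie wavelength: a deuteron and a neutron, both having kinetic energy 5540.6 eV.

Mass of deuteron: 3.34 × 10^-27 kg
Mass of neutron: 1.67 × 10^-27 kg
The neutron has the longer wavelength.

Using λ = h/√(2mKE):

For deuteron: λ₁ = h/√(2m₁KE) = 2.72 × 10^-13 m
For neutron: λ₂ = h/√(2m₂KE) = 3.85 × 10^-13 m

Since λ ∝ 1/√m at constant kinetic energy, the lighter particle has the longer wavelength.

The neutron has the longer de Broglie wavelength.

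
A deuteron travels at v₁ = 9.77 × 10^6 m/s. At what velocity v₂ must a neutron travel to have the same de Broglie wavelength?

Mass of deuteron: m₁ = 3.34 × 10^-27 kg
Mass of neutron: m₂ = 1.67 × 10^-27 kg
v₂ = 1.95 × 10^7 m/s

For equal de Broglie wavelengths: λ₁ = λ₂

h/(m₁v₁) = h/(m₂v₂)
m₁v₁ = m₂v₂
v₂ = v₁ · (m₁/m₂)

v₂ = 9.77 × 10^6 m/s × (3.34 × 10^-27 kg / 1.67 × 10^-27 kg)
v₂ = 1.95 × 10^7 m/s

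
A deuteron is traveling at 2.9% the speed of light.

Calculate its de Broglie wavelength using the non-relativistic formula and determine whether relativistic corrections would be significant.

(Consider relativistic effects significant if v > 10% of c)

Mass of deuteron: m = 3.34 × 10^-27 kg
No, relativistic corrections are not needed.

Using the non-relativistic de Broglie formula λ = h/(mv):

v = 2.9% × c = 8.694 × 10^6 m/s

λ = h/(mv)
λ = (6.626 × 10^-34 J·s) / (3.34 × 10^-27 kg × 8.694 × 10^6 m/s)
λ = 2.28 × 10^-14 m

Since v = 2.9% of c < 10% of c, relativistic corrections are NOT significant and this non-relativistic result is a good approximation.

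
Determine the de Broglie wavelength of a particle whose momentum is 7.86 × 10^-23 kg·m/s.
8.43 × 10^-12 m

Using the de Broglie relation λ = h/p:

λ = h/p
λ = (6.626 × 10^-34 J·s) / (7.86 × 10^-23 kg·m/s)
λ = 8.43 × 10^-12 m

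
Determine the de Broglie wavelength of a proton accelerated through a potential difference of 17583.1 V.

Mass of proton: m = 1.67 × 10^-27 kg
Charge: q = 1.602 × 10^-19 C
2.16 × 10^-13 m

When a particle is accelerated through voltage V, it gains kinetic energy KE = qV.

The de Broglie wavelength is then λ = h/√(2mqV):

λ = h/√(2mqV)
λ = (6.626 × 10^-34 J·s) / √(2 × 1.67 × 10^-27 kg × 1.602 × 10^-19 C × 17583.1 V)
λ = 2.16 × 10^-13 m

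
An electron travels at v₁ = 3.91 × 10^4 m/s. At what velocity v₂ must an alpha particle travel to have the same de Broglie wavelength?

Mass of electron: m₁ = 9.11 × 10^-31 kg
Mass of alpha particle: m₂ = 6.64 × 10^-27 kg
v₂ = 5.36 × 10^0 m/s

For equal de Broglie wavelengths: λ₁ = λ₂

h/(m₁v₁) = h/(m₂v₂)
m₁v₁ = m₂v₂
v₂ = v₁ · (m₁/m₂)

v₂ = 3.91 × 10^4 m/s × (9.11 × 10^-31 kg / 6.64 × 10^-27 kg)
v₂ = 5.36 × 10^0 m/s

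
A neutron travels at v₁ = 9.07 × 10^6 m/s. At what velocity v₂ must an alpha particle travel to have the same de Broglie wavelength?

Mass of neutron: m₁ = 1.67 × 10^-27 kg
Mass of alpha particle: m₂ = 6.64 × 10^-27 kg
v₂ = 2.28 × 10^6 m/s

For equal de Broglie wavelengths: λ₁ = λ₂

h/(m₁v₁) = h/(m₂v₂)
m₁v₁ = m₂v₂
v₂ = v₁ · (m₁/m₂)

v₂ = 9.07 × 10^6 m/s × (1.67 × 10^-27 kg / 6.64 × 10^-27 kg)
v₂ = 2.28 × 10^6 m/s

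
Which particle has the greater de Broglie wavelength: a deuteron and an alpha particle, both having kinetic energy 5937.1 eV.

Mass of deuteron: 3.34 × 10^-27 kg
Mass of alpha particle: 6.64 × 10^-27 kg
The deuteron has the longer wavelength.

Using λ = h/√(2mKE):

For deuteron: λ₁ = h/√(2m₁KE) = 2.63 × 10^-13 m
For alpha particle: λ₂ = h/√(2m₂KE) = 1.86 × 10^-13 m

Since λ ∝ 1/√m at constant kinetic energy, the lighter particle has the longer wavelength.

The deuteron has the longer de Broglie wavelength.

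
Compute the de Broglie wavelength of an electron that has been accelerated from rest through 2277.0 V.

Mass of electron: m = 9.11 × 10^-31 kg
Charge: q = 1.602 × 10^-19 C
2.57 × 10^-11 m

When a particle is accelerated through voltage V, it gains kinetic energy KE = qV.

The de Broglie wavelength is then λ = h/√(2mqV):

λ = h/√(2mqV)
λ = (6.626 × 10^-34 J·s) / √(2 × 9.11 × 10^-31 kg × 1.602 × 10^-19 C × 2277.0 V)
λ = 2.57 × 10^-11 m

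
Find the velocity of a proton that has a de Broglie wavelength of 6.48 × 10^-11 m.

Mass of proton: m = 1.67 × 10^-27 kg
6.12 × 10^3 m/s

From the de Broglie relation λ = h/(mv), we solve for v:

v = h/(mλ)
v = (6.626 × 10^-34 J·s) / (1.67 × 10^-27 kg × 6.48 × 10^-11 m)
v = 6.12 × 10^3 m/s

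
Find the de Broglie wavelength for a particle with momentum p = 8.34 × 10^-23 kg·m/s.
7.94 × 10^-12 m

Using the de Broglie relation λ = h/p:

λ = h/p
λ = (6.626 × 10^-34 J·s) / (8.34 × 10^-23 kg·m/s)
λ = 7.94 × 10^-12 m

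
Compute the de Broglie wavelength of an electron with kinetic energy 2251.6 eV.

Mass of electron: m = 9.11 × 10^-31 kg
2.58 × 10^-11 m

Using λ = h/√(2mKE):

First convert KE to Joules: KE = 2251.6 eV = 3.607 × 10^-16 J

λ = h/√(2mKE)
λ = (6.626 × 10^-34 J·s) / √(2 × 9.11 × 10^-31 kg × 3.607 × 10^-16 J)
λ = 2.58 × 10^-11 m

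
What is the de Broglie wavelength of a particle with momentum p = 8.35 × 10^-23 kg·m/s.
7.94 × 10^-12 m

Using the de Broglie relation λ = h/p:

λ = h/p
λ = (6.626 × 10^-34 J·s) / (8.35 × 10^-23 kg·m/s)
λ = 7.94 × 10^-12 m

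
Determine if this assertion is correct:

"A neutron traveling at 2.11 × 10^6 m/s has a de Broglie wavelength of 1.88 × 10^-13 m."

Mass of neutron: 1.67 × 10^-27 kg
True

The claim is correct.

Using λ = h/(mv):
λ = (6.626 × 10^-34 J·s) / (1.67 × 10^-27 kg × 2.11 × 10^6 m/s)
λ = 1.88 × 10^-13 m

This matches the claimed value.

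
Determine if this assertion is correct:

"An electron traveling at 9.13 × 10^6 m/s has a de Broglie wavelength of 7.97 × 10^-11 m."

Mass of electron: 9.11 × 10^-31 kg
True

The claim is correct.

Using λ = h/(mv):
λ = (6.626 × 10^-34 J·s) / (9.11 × 10^-31 kg × 9.13 × 10^6 m/s)
λ = 7.97 × 10^-11 m

This matches the claimed value.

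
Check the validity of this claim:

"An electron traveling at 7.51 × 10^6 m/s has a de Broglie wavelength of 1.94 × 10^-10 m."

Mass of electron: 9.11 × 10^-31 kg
False

The claim is incorrect.

Using λ = h/(mv):
λ = (6.626 × 10^-34 J·s) / (9.11 × 10^-31 kg × 7.51 × 10^6 m/s)
λ = 9.68 × 10^-11 m

The actual wavelength differs from the claimed 1.94 × 10^-10 m.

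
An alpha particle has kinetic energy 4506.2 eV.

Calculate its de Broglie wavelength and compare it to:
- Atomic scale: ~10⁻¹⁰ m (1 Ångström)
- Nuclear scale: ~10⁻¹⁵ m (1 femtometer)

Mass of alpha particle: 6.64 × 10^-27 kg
λ = 2.14 × 10^-13 m, which is between nuclear and atomic scales.

Using λ = h/√(2mKE):

KE = 4506.2 eV = 7.220 × 10^-16 J

λ = h/√(2mKE)
λ = (6.626 × 10^-34 J·s) / √(2 × 6.64 × 10^-27 kg × 7.220 × 10^-16 J)
λ = 2.14 × 10^-13 m

Comparison:
- Atomic scale (10⁻¹⁰ m): λ is 0.0021× this size
- Nuclear scale (10⁻¹⁵ m): λ is 2.1e+02× this size

The wavelength is between nuclear and atomic scales.

This wavelength is appropriate for probing atomic structure but too large for nuclear physics experiments.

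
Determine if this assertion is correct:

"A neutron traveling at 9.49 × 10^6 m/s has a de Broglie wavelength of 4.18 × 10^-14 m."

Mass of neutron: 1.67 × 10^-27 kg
True

The claim is correct.

Using λ = h/(mv):
λ = (6.626 × 10^-34 J·s) / (1.67 × 10^-27 kg × 9.49 × 10^6 m/s)
λ = 4.18 × 10^-14 m

This matches the claimed value.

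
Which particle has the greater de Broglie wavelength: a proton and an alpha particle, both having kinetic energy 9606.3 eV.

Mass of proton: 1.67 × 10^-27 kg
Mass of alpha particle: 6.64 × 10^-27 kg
The proton has the longer wavelength.

Using λ = h/√(2mKE):

For proton: λ₁ = h/√(2m₁KE) = 2.92 × 10^-13 m
For alpha particle: λ₂ = h/√(2m₂KE) = 1.47 × 10^-13 m

Since λ ∝ 1/√m at constant kinetic energy, the lighter particle has the longer wavelength.

The proton has the longer de Broglie wavelength.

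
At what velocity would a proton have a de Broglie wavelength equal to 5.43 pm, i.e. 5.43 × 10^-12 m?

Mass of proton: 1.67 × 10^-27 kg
7.31 × 10^4 m/s

From λ = h/(mv), solve for v:

v = h/(mλ)
v = (6.626 × 10^-34 J·s) / (1.67 × 10^-27 kg × 5.43 × 10^-12 m)
v = 7.31 × 10^4 m/s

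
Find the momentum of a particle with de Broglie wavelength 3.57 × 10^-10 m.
1.86 × 10^-24 kg·m/s

From the de Broglie relation λ = h/p, we solve for p:

p = h/λ
p = (6.626 × 10^-34 J·s) / (3.57 × 10^-10 m)
p = 1.86 × 10^-24 kg·m/s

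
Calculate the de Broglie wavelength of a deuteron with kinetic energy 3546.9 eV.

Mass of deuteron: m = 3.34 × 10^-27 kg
3.40 × 10^-13 m

Using λ = h/√(2mKE):

First convert KE to Joules: KE = 3546.9 eV = 5.683 × 10^-16 J

λ = h/√(2mKE)
λ = (6.626 × 10^-34 J·s) / √(2 × 3.34 × 10^-27 kg × 5.683 × 10^-16 J)
λ = 3.40 × 10^-13 m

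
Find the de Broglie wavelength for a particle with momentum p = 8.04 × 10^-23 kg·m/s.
8.24 × 10^-12 m

Using the de Broglie relation λ = h/p:

λ = h/p
λ = (6.626 × 10^-34 J·s) / (8.04 × 10^-23 kg·m/s)
λ = 8.24 × 10^-12 m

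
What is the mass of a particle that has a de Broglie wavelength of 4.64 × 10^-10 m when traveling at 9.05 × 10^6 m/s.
1.58 × 10^-31 kg

From the de Broglie relation λ = h/(mv), we solve for m:

m = h/(λv)
m = (6.626 × 10^-34 J·s) / (4.64 × 10^-10 m × 9.05 × 10^6 m/s)
m = 1.58 × 10^-31 kg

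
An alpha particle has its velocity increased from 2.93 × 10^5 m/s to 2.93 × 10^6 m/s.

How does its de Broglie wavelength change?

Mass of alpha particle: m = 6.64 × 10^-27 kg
The wavelength decreases by a factor of 10.

Using λ = h/(mv):

Initial wavelength: λ₁ = h/(mv₁) = 3.41 × 10^-13 m
Final wavelength: λ₂ = h/(mv₂) = 3.41 × 10^-14 m

Since λ ∝ 1/v, when velocity increases by a factor of 10, the wavelength decreases by a factor of 10.

λ₂/λ₁ = v₁/v₂ = 1/10

The wavelength decreases by a factor of 10.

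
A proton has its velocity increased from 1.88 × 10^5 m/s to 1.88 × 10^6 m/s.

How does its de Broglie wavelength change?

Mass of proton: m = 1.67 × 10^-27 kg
The wavelength decreases by a factor of 10.

Using λ = h/(mv):

Initial wavelength: λ₁ = h/(mv₁) = 2.11 × 10^-12 m
Final wavelength: λ₂ = h/(mv₂) = 2.11 × 10^-13 m

Since λ ∝ 1/v, when velocity increases by a factor of 10, the wavelength decreases by a factor of 10.

λ₂/λ₁ = v₁/v₂ = 1/10

The wavelength decreases by a factor of 10.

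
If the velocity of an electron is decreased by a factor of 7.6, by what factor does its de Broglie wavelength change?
The wavelength increases by a factor of 7.6.

From λ = h/(mv), the wavelength is inversely proportional to velocity:

λ ∝ 1/v

If v → v/7.6, then λ → 7.6λ

When velocity is decreased by a factor of 7.6, the wavelength increases by a factor of 7.6.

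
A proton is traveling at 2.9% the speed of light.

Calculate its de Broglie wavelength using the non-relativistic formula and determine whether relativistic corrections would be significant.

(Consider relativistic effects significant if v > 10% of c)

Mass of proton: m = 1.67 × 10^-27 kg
No, relativistic corrections are not needed.

Using the non-relativistic de Broglie formula λ = h/(mv):

v = 2.9% × c = 8.694 × 10^6 m/s

λ = h/(mv)
λ = (6.626 × 10^-34 J·s) / (1.67 × 10^-27 kg × 8.694 × 10^6 m/s)
λ = 4.56 × 10^-14 m

Since v = 2.9% of c < 10% of c, relativistic corrections are NOT significant and this non-relativistic result is a good approximation.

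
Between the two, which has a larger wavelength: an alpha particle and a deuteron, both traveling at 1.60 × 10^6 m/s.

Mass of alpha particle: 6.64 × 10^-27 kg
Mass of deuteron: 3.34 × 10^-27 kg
The deuteron has the longer wavelength.

Using λ = h/(mv), since both particles have the same velocity, the wavelength depends only on mass.

For alpha particle: λ₁ = h/(m₁v) = 6.24 × 10^-14 m
For deuteron: λ₂ = h/(m₂v) = 1.24 × 10^-13 m

Since λ ∝ 1/m at constant velocity, the lighter particle has the longer wavelength.

The deuteron has the longer de Broglie wavelength.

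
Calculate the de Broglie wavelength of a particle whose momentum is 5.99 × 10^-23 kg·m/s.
1.11 × 10^-11 m

Using the de Broglie relation λ = h/p:

λ = h/p
λ = (6.626 × 10^-34 J·s) / (5.99 × 10^-23 kg·m/s)
λ = 1.11 × 10^-11 m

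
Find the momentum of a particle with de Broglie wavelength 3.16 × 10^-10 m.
2.10 × 10^-24 kg·m/s

From the de Broglie relation λ = h/p, we solve for p:

p = h/λ
p = (6.626 × 10^-34 J·s) / (3.16 × 10^-10 m)
p = 2.10 × 10^-24 kg·m/s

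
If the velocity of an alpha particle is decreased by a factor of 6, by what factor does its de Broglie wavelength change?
The wavelength increases by a factor of 6.

From λ = h/(mv), the wavelength is inversely proportional to velocity:

λ ∝ 1/v

If v → v/6, then λ → 6λ

When velocity is decreased by a factor of 6, the wavelength increases by a factor of 6.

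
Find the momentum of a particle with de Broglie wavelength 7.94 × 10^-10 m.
8.35 × 10^-25 kg·m/s

From the de Broglie relation λ = h/p, we solve for p:

p = h/λ
p = (6.626 × 10^-34 J·s) / (7.94 × 10^-10 m)
p = 8.35 × 10^-25 kg·m/s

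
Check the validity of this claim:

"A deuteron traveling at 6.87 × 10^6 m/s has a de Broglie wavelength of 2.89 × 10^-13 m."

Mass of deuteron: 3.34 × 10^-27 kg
False

The claim is incorrect.

Using λ = h/(mv):
λ = (6.626 × 10^-34 J·s) / (3.34 × 10^-27 kg × 6.87 × 10^6 m/s)
λ = 2.89 × 10^-14 m

The actual wavelength differs from the claimed 2.89 × 10^-13 m.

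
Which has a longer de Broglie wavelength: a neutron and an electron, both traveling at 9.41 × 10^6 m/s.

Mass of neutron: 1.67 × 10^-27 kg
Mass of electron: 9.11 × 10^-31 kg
The electron has the longer wavelength.

Using λ = h/(mv), since both particles have the same velocity, the wavelength depends only on mass.

For neutron: λ₁ = h/(m₁v) = 4.22 × 10^-14 m
For electron: λ₂ = h/(m₂v) = 7.73 × 10^-11 m

Since λ ∝ 1/m at constant velocity, the lighter particle has the longer wavelength.

The electron has the longer de Broglie wavelength.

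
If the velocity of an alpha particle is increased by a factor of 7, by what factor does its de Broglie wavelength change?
The wavelength decreases by a factor of 7.

From λ = h/(mv), the wavelength is inversely proportional to velocity:

λ ∝ 1/v

If v → 7v, then λ → λ/7

When velocity is increased by a factor of 7, the wavelength decreases by a factor of 7.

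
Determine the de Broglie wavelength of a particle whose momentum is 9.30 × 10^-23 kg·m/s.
7.12 × 10^-12 m

Using the de Broglie relation λ = h/p:

λ = h/p
λ = (6.626 × 10^-34 J·s) / (9.30 × 10^-23 kg·m/s)
λ = 7.12 × 10^-12 m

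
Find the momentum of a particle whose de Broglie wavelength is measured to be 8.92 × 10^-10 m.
7.43 × 10^-25 kg·m/s

From the de Broglie relation λ = h/p, we solve for p:

p = h/λ
p = (6.626 × 10^-34 J·s) / (8.92 × 10^-10 m)
p = 7.43 × 10^-25 kg·m/s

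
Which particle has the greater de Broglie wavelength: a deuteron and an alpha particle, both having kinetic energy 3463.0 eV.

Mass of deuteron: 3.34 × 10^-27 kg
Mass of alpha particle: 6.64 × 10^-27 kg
The deuteron has the longer wavelength.

Using λ = h/√(2mKE):

For deuteron: λ₁ = h/√(2m₁KE) = 3.44 × 10^-13 m
For alpha particle: λ₂ = h/√(2m₂KE) = 2.44 × 10^-13 m

Since λ ∝ 1/√m at constant kinetic energy, the lighter particle has the longer wavelength.

The deuteron has the longer de Broglie wavelength.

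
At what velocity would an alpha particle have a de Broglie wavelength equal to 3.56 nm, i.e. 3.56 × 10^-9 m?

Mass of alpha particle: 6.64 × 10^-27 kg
2.80 × 10^1 m/s

From λ = h/(mv), solve for v:

v = h/(mλ)
v = (6.626 × 10^-34 J·s) / (6.64 × 10^-27 kg × 3.56 × 10^-9 m)
v = 2.80 × 10^1 m/s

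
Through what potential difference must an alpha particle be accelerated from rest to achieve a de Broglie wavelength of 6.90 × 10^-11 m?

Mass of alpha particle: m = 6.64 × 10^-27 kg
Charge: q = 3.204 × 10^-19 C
2.17 × 10^-2 V

From λ = h/√(2mqV), we solve for V:

λ² = h²/(2mqV)
V = h²/(2mqλ²)
V = (6.626 × 10^-34 J·s)² / (2 × 6.64 × 10^-27 kg × 3.204 × 10^-19 C × (6.90 × 10^-11 m)²)
V = 2.17 × 10^-2 V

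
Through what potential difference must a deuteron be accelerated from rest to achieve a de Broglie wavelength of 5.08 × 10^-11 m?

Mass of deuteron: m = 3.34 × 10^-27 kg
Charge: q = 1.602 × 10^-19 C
1.59 × 10^-1 V

From λ = h/√(2mqV), we solve for V:

λ² = h²/(2mqV)
V = h²/(2mqλ²)
V = (6.626 × 10^-34 J·s)² / (2 × 3.34 × 10^-27 kg × 1.602 × 10^-19 C × (5.08 × 10^-11 m)²)
V = 1.59 × 10^-1 V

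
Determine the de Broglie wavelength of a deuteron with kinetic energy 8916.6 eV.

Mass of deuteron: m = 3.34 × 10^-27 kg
2.14 × 10^-13 m

Using λ = h/√(2mKE):

First convert KE to Joules: KE = 8916.6 eV = 1.429 × 10^-15 J

λ = h/√(2mKE)
λ = (6.626 × 10^-34 J·s) / √(2 × 3.34 × 10^-27 kg × 1.429 × 10^-15 J)
λ = 2.14 × 10^-13 m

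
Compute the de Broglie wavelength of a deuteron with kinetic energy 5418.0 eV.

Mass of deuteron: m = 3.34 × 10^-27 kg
2.75 × 10^-13 m

Using λ = h/√(2mKE):

First convert KE to Joules: KE = 5418.0 eV = 8.681 × 10^-16 J

λ = h/√(2mKE)
λ = (6.626 × 10^-34 J·s) / √(2 × 3.34 × 10^-27 kg × 8.681 × 10^-16 J)
λ = 2.75 × 10^-13 m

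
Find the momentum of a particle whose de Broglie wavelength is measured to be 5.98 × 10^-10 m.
1.11 × 10^-24 kg·m/s

From the de Broglie relation λ = h/p, we solve for p:

p = h/λ
p = (6.626 × 10^-34 J·s) / (5.98 × 10^-10 m)
p = 1.11 × 10^-24 kg·m/s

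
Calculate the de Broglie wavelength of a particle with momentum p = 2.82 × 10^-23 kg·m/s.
2.35 × 10^-11 m

Using the de Broglie relation λ = h/p:

λ = h/p
λ = (6.626 × 10^-34 J·s) / (2.82 × 10^-23 kg·m/s)
λ = 2.35 × 10^-11 m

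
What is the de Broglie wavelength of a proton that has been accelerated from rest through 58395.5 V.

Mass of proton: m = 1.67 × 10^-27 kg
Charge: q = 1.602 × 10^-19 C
1.19 × 10^-13 m

When a particle is accelerated through voltage V, it gains kinetic energy KE = qV.

The de Broglie wavelength is then λ = h/√(2mqV):

λ = h/√(2mqV)
λ = (6.626 × 10^-34 J·s) / √(2 × 1.67 × 10^-27 kg × 1.602 × 10^-19 C × 58395.5 V)
λ = 1.19 × 10^-13 m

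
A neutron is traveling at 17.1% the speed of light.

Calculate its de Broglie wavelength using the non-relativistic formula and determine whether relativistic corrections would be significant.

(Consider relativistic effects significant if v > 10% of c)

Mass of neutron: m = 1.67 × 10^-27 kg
Yes, relativistic corrections are needed.

Using the non-relativistic de Broglie formula λ = h/(mv):

v = 17.1% × c = 5.126 × 10^7 m/s

λ = h/(mv)
λ = (6.626 × 10^-34 J·s) / (1.67 × 10^-27 kg × 5.126 × 10^7 m/s)
λ = 7.74 × 10^-15 m

Since v = 17.1% of c > 10% of c, relativistic corrections ARE significant and the actual wavelength would differ from this non-relativistic estimate.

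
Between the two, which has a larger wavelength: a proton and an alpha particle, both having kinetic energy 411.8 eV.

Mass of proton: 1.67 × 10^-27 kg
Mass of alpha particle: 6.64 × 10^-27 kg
The proton has the longer wavelength.

Using λ = h/√(2mKE):

For proton: λ₁ = h/√(2m₁KE) = 1.41 × 10^-12 m
For alpha particle: λ₂ = h/√(2m₂KE) = 7.08 × 10^-13 m

Since λ ∝ 1/√m at constant kinetic energy, the lighter particle has the longer wavelength.

The proton has the longer de Broglie wavelength.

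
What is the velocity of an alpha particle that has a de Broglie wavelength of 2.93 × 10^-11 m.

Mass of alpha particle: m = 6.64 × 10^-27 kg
3.41 × 10^3 m/s

From the de Broglie relation λ = h/(mv), we solve for v:

v = h/(mλ)
v = (6.626 × 10^-34 J·s) / (6.64 × 10^-27 kg × 2.93 × 10^-11 m)
v = 3.41 × 10^3 m/s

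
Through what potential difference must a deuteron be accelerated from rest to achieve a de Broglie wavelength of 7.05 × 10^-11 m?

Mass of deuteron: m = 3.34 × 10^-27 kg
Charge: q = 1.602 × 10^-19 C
8.25 × 10^-2 V

From λ = h/√(2mqV), we solve for V:

λ² = h²/(2mqV)
V = h²/(2mqλ²)
V = (6.626 × 10^-34 J·s)² / (2 × 3.34 × 10^-27 kg × 1.602 × 10^-19 C × (7.05 × 10^-11 m)²)
V = 8.25 × 10^-2 V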